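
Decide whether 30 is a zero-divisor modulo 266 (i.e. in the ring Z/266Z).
gcd(30, 266) = 2 > 1, so 30 is not a unit in Z/266Z. In Z/nZ every nonzero non-unit is a zero-divisor: explicitly, take b = 266/gcd = 133 ≠ 0 (mod 266); then 30·133 = 3990 = 15·266, i.e. 30·133 ≡ 0 (mod 266). So 30 is a zero-divisor.

Final answer: YES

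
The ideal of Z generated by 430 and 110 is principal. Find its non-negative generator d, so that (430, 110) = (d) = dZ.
(430, 110) = (10); d = 10

In the PID Z, (a, b) is generated by gcd(a, b). Compute gcd(430, 110) with the extended Euclidean algorithm, tracking rows (r, s, t) with s·430 + t·110 = r:
  row A: (430, 1, 0)   [1·430 + 0·110 = 430]
  row B: (110, 0, 1)   [0·430 + 1·110 = 110]
  430 = 3·110 + 100   → row C = row A − 3·row B = (100, 1, −3)   [check: 1·430 − 3·110 = 100]
  110 = 1·100 + 10   → row D = row B − 1·row C = (10, −1, 4)   [check: −1·430 + 4·110 = 10]
  100 = 10·10 + 0   → remainder 0, stop. gcd = 10 (last nonzero row D).
So gcd(430, 110) = 10, with Bézout identity −1·430 + 4·110 = 10. Containment (⊇): the Bézout identity exhibits 10 as an element of (430, 110), giving (10) ⊆ (430, 110). Containment (⊆): since 10 | 430 and 10 | 110 (430 = 10·43, 110 = 10·11), every Z-linear combination of 430 and 110 is divisible by 10, so (430, 110) ⊆ (10). Therefore (430, 110) = (10), d = 10.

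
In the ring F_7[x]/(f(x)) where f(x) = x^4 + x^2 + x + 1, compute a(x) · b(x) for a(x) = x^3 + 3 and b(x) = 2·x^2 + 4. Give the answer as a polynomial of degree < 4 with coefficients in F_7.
a · b ≡ 2·x^3 + 4·x^2 + 5·x + 5 (mod f(x))

Multiply as integer polynomials: a · b = 2·x^5 + 4·x^3 + 6·x^2 + 12. Reducing coefficients mod 7: a · b ≡ 2·x^5 + 4·x^3 + 6·x^2 + 5. Now divide by f(x) = x^4 + x^2 + x + 1 in F_7[x], eliminating the leading term at each step:
  leading term 2·x^5: subtract (2·x)·f(x) = 2·x^5 + 2·x^3 + 2·x^2 + 2·x, leaving 2·x^3 + 4·x^2 + 5·x + 5 (coefficients mod 7)
The degree is now < 4, so this is the remainder. Hence a · b ≡ 2·x^3 + 4·x^2 + 5·x + 5 in F_7[x]/(f).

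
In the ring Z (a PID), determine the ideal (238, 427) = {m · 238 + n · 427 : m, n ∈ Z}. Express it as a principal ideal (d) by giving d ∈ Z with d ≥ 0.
In the PID Z, (a, b) is generated by gcd(a, b). Compute gcd(427, 238) with the extended Euclidean algorithm, tracking rows (r, s, t) with s·427 + t·238 = r:
  row A: (427, 1, 0)   [1·427 + 0·238 = 427]
  row B: (238, 0, 1)   [0·427 + 1·238 = 238]
  427 = 1·238 + 189   → row C = row A − 1·row B = (189, 1, −1)   [check: 1·427 − 1·238 = 189]
  238 = 1·189 + 49   → row D = row B − 1·row C = (49, −1, 2)   [check: −1·427 + 2·238 = 49]
  189 = 3·49 + 42   → row E = row C − 3·row D = (42, 4, −7)   [check: 4·427 − 7·238 = 42]
  49 = 1·42 + 7   → row F = row D − 1·row E = (7, −5, 9)   [check: −5·427 + 9·238 = 7]
  42 = 6·7 + 0   → remainder 0, stop. gcd = 7 (last nonzero row F).
So gcd(238, 427) = 7, with Bézout identity −5·427 + 9·238 = 7. Containment (⊇): the Bézout identity exhibits 7 as an element of (238, 427), giving (7) ⊆ (238, 427). Containment (⊆): since 7 | 238 and 7 | 427 (238 = 7·34, 427 = 7·61), every Z-linear combination of 238 and 427 is divisible by 7, so (238, 427) ⊆ (7). Therefore (238, 427) = (7), d = 7.

Final answer: (238, 427) = (7); d = 7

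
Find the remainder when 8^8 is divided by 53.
13

Use repeated squaring. Binary(8) = 1000. Walk through the bits of the exponent 8 left-to-right: at each bit after the leading one, square the running value, then multiply by 8 if the bit is 1 (always reducing mod 53):
  bit 1 = 1 (leading): start with 8.
  bit 2 = 0: square 8^2 = 64 ≡ 11 (mod 53).
  bit 3 = 0: square 11^2 = 121 ≡ 15 (mod 53).
  bit 4 = 0: square 15^2 = 225 ≡ 13 (mod 53).
Final value: 8^8 ≡ 13 (mod 53).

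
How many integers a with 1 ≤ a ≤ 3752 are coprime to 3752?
The number of a ∈ {1, ..., 3752} with gcd(a, 3752) = 1 is by definition Euler's totient φ(3752). φ is multiplicative, with φ(p^e) = p^e − p^(e−1). Factorise 3752 = 2^3 · 7 · 67. Then
  φ(3752) = (2^3 − 2^2) · (7 − 1) · (67 − 1) = 4 · 6 · 66 = 1584.
So there are 1584 such integers.

Final answer: 1584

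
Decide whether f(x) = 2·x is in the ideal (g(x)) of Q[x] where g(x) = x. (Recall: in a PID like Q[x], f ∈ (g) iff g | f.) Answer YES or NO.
YES

In Q[x] the ideal (g) consists of all multiples of g, so f ∈ (g) iff g | f, i.e. iff the remainder of f on division by g is 0. Divide f by g (g is monic, so eliminate the leading term of the running remainder at each step):
  leading term 2·x: subtract (2)·g(x) = 2·x, leaving 0
The remainder is 0, so f(x) = g(x) · h(x) with h(x) = 2. Hence g | f, i.e. f ∈ (g).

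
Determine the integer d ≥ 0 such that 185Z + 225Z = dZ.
(185, 225) = (5); d = 5

In the PID Z, (a, b) is generated by gcd(a, b). Compute gcd(225, 185) with the extended Euclidean algorithm, tracking rows (r, s, t) with s·225 + t·185 = r:
  row A: (225, 1, 0)   [1·225 + 0·185 = 225]
  row B: (185, 0, 1)   [0·225 + 1·185 = 185]
  225 = 1·185 + 40   → row C = row A − 1·row B = (40, 1, −1)   [check: 1·225 − 1·185 = 40]
  185 = 4·40 + 25   → row D = row B − 4·row C = (25, −4, 5)   [check: −4·225 + 5·185 = 25]
  40 = 1·25 + 15   → row E = row C − 1·row D = (15, 5, −6)   [check: 5·225 − 6·185 = 15]
  25 = 1·15 + 10   → row F = row D − 1·row E = (10, −9, 11)   [check: −9·225 + 11·185 = 10]
  15 = 1·10 + 5   → row G = row E − 1·row F = (5, 14, −17)   [check: 14·225 − 17·185 = 5]
  10 = 2·5 + 0   → remainder 0, stop. gcd = 5 (last nonzero row G).
So gcd(185, 225) = 5, with Bézout identity 14·225 − 17·185 = 5. Containment (⊇): the Bézout identity exhibits 5 as an element of (185, 225), giving (5) ⊆ (185, 225). Containment (⊆): since 5 | 185 and 5 | 225 (185 = 5·37, 225 = 5·45), every Z-linear combination of 185 and 225 is divisible by 5, so (185, 225) ⊆ (5). Therefore (185, 225) = (5), d = 5.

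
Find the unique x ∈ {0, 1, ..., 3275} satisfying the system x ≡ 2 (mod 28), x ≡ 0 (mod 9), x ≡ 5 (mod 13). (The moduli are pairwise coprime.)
The moduli 28, 9, 13 are pairwise coprime, so by the CRT there is a unique solution mod 28·9·13 = 3276.
Solve by successive substitution. Start with x ≡ 2 (mod 28).
  Combine with x ≡ 0 (mod 9): write x = 2 + 28·t and require 2 + 28·t ≡ 0 (mod 9), i.e. 28·t ≡ 0 − 2 ≡ 7 (mod 9). Since 28^(−1) ≡ 1 (mod 9) (28 ≡ 1 (mod 9)), t ≡ 1·7 ≡ 7 (mod 9). So x ≡ 2 + 28·7 = 198 (mod 252).
  Combine with x ≡ 5 (mod 13): write x = 198 + 252·t and require 198 + 252·t ≡ 5 (mod 13), i.e. 252·t ≡ 5 − 198 ≡ 2 (mod 13). Since 252^(−1) ≡ 8 (mod 13) (252 ≡ 5 (mod 13)), t ≡ 8·2 ≡ 3 (mod 13). So x ≡ 198 + 252·3 = 954 (mod 3276).
Unique solution in [0, 3276): x = 954.

Final answer: x ≡ 954 (mod 3276); the representative in [0, 3276) is 954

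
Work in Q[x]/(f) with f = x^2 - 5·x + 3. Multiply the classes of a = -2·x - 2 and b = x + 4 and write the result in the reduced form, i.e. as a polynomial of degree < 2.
First multiply in Q[x] without reducing: a · b = -2·x^2 - 10·x - 8. Now divide by f(x) = x^2 - 5·x + 3, eliminating the leading term at each step:
  leading term -2·x^2: subtract (-2)·f(x) = -2·x^2 + 10·x - 6, leaving -20·x - 2
The degree is now < 2, so this is the remainder. Hence a · b ≡ -20·x - 2 in Q[x]/(f).

Final answer: a · b ≡ -20·x - 2 (mod f(x))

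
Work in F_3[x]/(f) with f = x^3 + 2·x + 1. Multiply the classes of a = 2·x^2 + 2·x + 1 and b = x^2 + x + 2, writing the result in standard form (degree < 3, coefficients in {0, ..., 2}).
a · b ≡ x + 1 (mod f(x))

Multiply as integer polynomials: a · b = 2·x^4 + 4·x^3 + 7·x^2 + 5·x + 2. Reducing coefficients mod 3: a · b ≡ 2·x^4 + x^3 + x^2 + 2·x + 2. Now divide by f(x) = x^3 + 2·x + 1 in F_3[x], eliminating the leading term at each step:
  leading term 2·x^4: subtract (2·x)·f(x) = 2·x^4 + x^2 + 2·x, leaving x^3 + 2 (coefficients mod 3)
  leading term x^3: subtract (1)·f(x) = x^3 + 2·x + 1, leaving x + 1 (coefficients mod 3)
The degree is now < 3, so this is the remainder. Hence a · b ≡ x + 1 in F_3[x]/(f).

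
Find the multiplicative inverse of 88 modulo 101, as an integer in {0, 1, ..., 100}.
Apply the extended Euclidean algorithm to (101, 88), tracking rows (r, s, t) with s·101 + t·88 = r. Each division r_prev = q·r_cur + r_new produces the new row as (previous row) − q·(current row):
  row A: (101, 1, 0)   [1·101 + 0·88 = 101]
  row B: (88, 0, 1)   [0·101 + 1·88 = 88]
  101 = 1·88 + 13   → row C = row A − 1·row B = (13, 1, −1)   [check: 1·101 − 1·88 = 13]
  88 = 6·13 + 10   → row D = row B − 6·row C = (10, −6, 7)   [check: −6·101 + 7·88 = 10]
  13 = 1·10 + 3   → row E = row C − 1·row D = (3, 7, −8)   [check: 7·101 − 8·88 = 3]
  10 = 3·3 + 1   → row F = row D − 3·row E = (1, −27, 31)   [check: −27·101 + 31·88 = 1]
  3 = 3·1 + 0   → remainder 0, stop. gcd = 1 (last nonzero row F).
The gcd is 1, so 88 is invertible mod 101. The last nonzero row gives −27·101 + 31·88 = 1, so t = 31. So 88^(−1) ≡ 31 (mod 101). Verify: 88 · 31 = 2728 ≡ 1 (mod 101). ✓

Final answer: 88^(−1) ≡ 31 (mod 101)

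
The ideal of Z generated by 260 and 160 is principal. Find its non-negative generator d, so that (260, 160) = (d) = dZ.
(260, 160) = (20); d = 20

In the PID Z, (a, b) is generated by gcd(a, b). Compute gcd(260, 160) with the extended Euclidean algorithm, tracking rows (r, s, t) with s·260 + t·160 = r:
  row A: (260, 1, 0)   [1·260 + 0·160 = 260]
  row B: (160, 0, 1)   [0·260 + 1·160 = 160]
  260 = 1·160 + 100   → row C = row A − 1·row B = (100, 1, −1)   [check: 1·260 − 1·160 = 100]
  160 = 1·100 + 60   → row D = row B − 1·row C = (60, −1, 2)   [check: −1·260 + 2·160 = 60]
  100 = 1·60 + 40   → row E = row C − 1·row D = (40, 2, −3)   [check: 2·260 − 3·160 = 40]
  60 = 1·40 + 20   → row F = row D − 1·row E = (20, −3, 5)   [check: −3·260 + 5·160 = 20]
  40 = 2·20 + 0   → remainder 0, stop. gcd = 20 (last nonzero row F).
So gcd(260, 160) = 20, with Bézout identity −3·260 + 5·160 = 20. Containment (⊇): the Bézout identity exhibits 20 as an element of (260, 160), giving (20) ⊆ (260, 160). Containment (⊆): since 20 | 260 and 20 | 160 (260 = 20·13, 160 = 20·8), every Z-linear combination of 260 and 160 is divisible by 20, so (260, 160) ⊆ (20). Therefore (260, 160) = (20), d = 20.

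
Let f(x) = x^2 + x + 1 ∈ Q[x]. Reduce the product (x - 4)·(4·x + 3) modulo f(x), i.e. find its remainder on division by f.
a · b ≡ -17·x - 16 (mod f(x))

First multiply in Q[x] without reducing: a · b = 4·x^2 - 13·x - 12. Now divide by f(x) = x^2 + x + 1, eliminating the leading term at each step:
  leading term 4·x^2: subtract (4)·f(x) = 4·x^2 + 4·x + 4, leaving -17·x - 16
The degree is now < 2, so this is the remainder. Hence a · b ≡ -17·x - 16 in Q[x]/(f).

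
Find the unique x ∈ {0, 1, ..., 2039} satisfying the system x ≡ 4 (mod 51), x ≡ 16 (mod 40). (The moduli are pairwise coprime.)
The moduli 51, 40 are pairwise coprime, so by the CRT there is a unique solution mod 51·40 = 2040.
Solve by successive substitution. Start with x ≡ 4 (mod 51).
  Combine with x ≡ 16 (mod 40): write x = 4 + 51·t and require 4 + 51·t ≡ 16 (mod 40), i.e. 51·t ≡ 16 − 4 ≡ 12 (mod 40). Since 51^(−1) ≡ 11 (mod 40) (51 ≡ 11 (mod 40)), t ≡ 11·12 ≡ 12 (mod 40). So x ≡ 4 + 51·12 = 616 (mod 2040).
Unique solution in [0, 2040): x = 616.

Final answer: x ≡ 616 (mod 2040); the representative in [0, 2040) is 616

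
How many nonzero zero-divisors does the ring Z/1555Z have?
In Z/1555Z each nonzero element is either a unit (gcd with 1555 is 1) or a zero-divisor (gcd > 1). The number of units is φ(1555): factorise 1555 = 5 · 311, so φ(1555) = (5 − 1) · (311 − 1) = 4 · 310 = 1240. The nonzero elements number 1555 − 1 = 1554. Hence the nonzero zero-divisors number 1554 − 1240 = 314.

Final answer: Z/1555Z has 314 nonzero zero-divisors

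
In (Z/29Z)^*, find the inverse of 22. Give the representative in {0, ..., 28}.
22^(−1) ≡ 4 (mod 29)

Apply the extended Euclidean algorithm to (29, 22), tracking rows (r, s, t) with s·29 + t·22 = r. Each division r_prev = q·r_cur + r_new produces the new row as (previous row) − q·(current row):
  row A: (29, 1, 0)   [1·29 + 0·22 = 29]
  row B: (22, 0, 1)   [0·29 + 1·22 = 22]
  29 = 1·22 + 7   → row C = row A − 1·row B = (7, 1, −1)   [check: 1·29 − 1·22 = 7]
  22 = 3·7 + 1   → row D = row B − 3·row C = (1, −3, 4)   [check: −3·29 + 4·22 = 1]
  7 = 7·1 + 0   → remainder 0, stop. gcd = 1 (last nonzero row D).
The gcd is 1, so 22 is invertible mod 29. The last nonzero row gives −3·29 + 4·22 = 1, so t = 4. So 22^(−1) ≡ 4 (mod 29). Verify: 22 · 4 = 88 ≡ 1 (mod 29). ✓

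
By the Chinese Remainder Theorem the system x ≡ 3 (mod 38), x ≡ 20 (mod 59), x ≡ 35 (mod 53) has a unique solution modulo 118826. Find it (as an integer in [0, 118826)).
x ≡ 83033 (mod 118826); the representative in [0, 118826) is 83033

The moduli 38, 59, 53 are pairwise coprime, so by the CRT there is a unique solution mod 38·59·53 = 118826.
Solve by successive substitution. Start with x ≡ 3 (mod 38).
  Combine with x ≡ 20 (mod 59): write x = 3 + 38·t and require 3 + 38·t ≡ 20 (mod 59), i.e. 38·t ≡ 20 − 3 ≡ 17 (mod 59). Since 38^(−1) ≡ 14 (mod 59), t ≡ 14·17 ≡ 2 (mod 59). So x ≡ 3 + 38·2 = 79 (mod 2242).
  Combine with x ≡ 35 (mod 53): write x = 79 + 2242·t and require 79 + 2242·t ≡ 35 (mod 53), i.e. 2242·t ≡ 35 − 79 ≡ 9 (mod 53). Since 2242^(−1) ≡ 10 (mod 53) (2242 ≡ 16 (mod 53)), t ≡ 10·9 ≡ 37 (mod 53). So x ≡ 79 + 2242·37 = 83033 (mod 118826).
Unique solution in [0, 118826): x = 83033.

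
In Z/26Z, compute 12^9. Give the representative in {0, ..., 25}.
Use repeated squaring. Binary(9) = 1001. Walk through the bits of the exponent 9 left-to-right: at each bit after the leading one, square the running value, then multiply by 12 if the bit is 1 (always reducing mod 26):
  bit 1 = 1 (leading): start with 12.
  bit 2 = 0: square 12^2 = 144 ≡ 14 (mod 26).
  bit 3 = 0: square 14^2 = 196 ≡ 14 (mod 26).
  bit 4 = 1: square 14^2 = 196 ≡ 14; bit is 1, so multiply 14·12 = 168 ≡ 12 (mod 26).
Final value: 12^9 ≡ 12 (mod 26).

Final answer: 12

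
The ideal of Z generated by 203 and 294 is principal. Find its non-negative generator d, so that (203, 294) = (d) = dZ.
(203, 294) = (7); d = 7

In the PID Z, (a, b) is generated by gcd(a, b). Compute gcd(294, 203) with the extended Euclidean algorithm, tracking rows (r, s, t) with s·294 + t·203 = r:
  row A: (294, 1, 0)   [1·294 + 0·203 = 294]
  row B: (203, 0, 1)   [0·294 + 1·203 = 203]
  294 = 1·203 + 91   → row C = row A − 1·row B = (91, 1, −1)   [check: 1·294 − 1·203 = 91]
  203 = 2·91 + 21   → row D = row B − 2·row C = (21, −2, 3)   [check: −2·294 + 3·203 = 21]
  91 = 4·21 + 7   → row E = row C − 4·row D = (7, 9, −13)   [check: 9·294 − 13·203 = 7]
  21 = 3·7 + 0   → remainder 0, stop. gcd = 7 (last nonzero row E).
So gcd(203, 294) = 7, with Bézout identity 9·294 − 13·203 = 7. Containment (⊇): the Bézout identity exhibits 7 as an element of (203, 294), giving (7) ⊆ (203, 294). Containment (⊆): since 7 | 203 and 7 | 294 (203 = 7·29, 294 = 7·42), every Z-linear combination of 203 and 294 is divisible by 7, so (203, 294) ⊆ (7). Therefore (203, 294) = (7), d = 7.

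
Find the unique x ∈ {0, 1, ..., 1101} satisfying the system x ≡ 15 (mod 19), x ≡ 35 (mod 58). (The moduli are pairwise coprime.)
x ≡ 1079 (mod 1102); the representative in [0, 1102) is 1079

The moduli 19, 58 are pairwise coprime, so by the CRT there is a unique solution mod 19·58 = 1102.
Solve by successive substitution. Start with x ≡ 15 (mod 19).
  Combine with x ≡ 35 (mod 58): write x = 15 + 19·t and require 15 + 19·t ≡ 35 (mod 58), i.e. 19·t ≡ 35 − 15 ≡ 20 (mod 58). Since 19^(−1) ≡ 55 (mod 58), t ≡ 55·20 ≡ 56 (mod 58). So x ≡ 15 + 19·56 = 1079 (mod 1102).
Unique solution in [0, 1102): x = 1079.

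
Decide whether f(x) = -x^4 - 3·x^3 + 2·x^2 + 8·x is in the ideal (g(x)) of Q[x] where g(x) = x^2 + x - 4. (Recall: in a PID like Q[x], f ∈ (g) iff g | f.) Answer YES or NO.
In Q[x] the ideal (g) consists of all multiples of g, so f ∈ (g) iff g | f, i.e. iff the remainder of f on division by g is 0. Divide f by g (g is monic, so eliminate the leading term of the running remainder at each step):
  leading term -x^4: subtract (-x^2)·g(x) = -x^4 - x^3 + 4·x^2, leaving -2·x^3 - 2·x^2 + 8·x
  leading term -2·x^3: subtract (-2·x)·g(x) = -2·x^3 - 2·x^2 + 8·x, leaving 0
The remainder is 0, so f(x) = g(x) · h(x) with h(x) = -x^2 - 2·x. Hence g | f, i.e. f ∈ (g).

Final answer: YES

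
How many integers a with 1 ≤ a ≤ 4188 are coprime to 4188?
1392

The number of a ∈ {1, ..., 4188} with gcd(a, 4188) = 1 is by definition Euler's totient φ(4188). φ is multiplicative, with φ(p^e) = p^e − p^(e−1). Factorise 4188 = 2^2 · 3 · 349. Then
  φ(4188) = (2^2 − 2^1) · (3 − 1) · (349 − 1) = 2 · 2 · 348 = 1392.
So there are 1392 such integers.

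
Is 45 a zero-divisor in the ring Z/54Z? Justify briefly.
gcd(45, 54) = 9 > 1, so 45 is not a unit in Z/54Z. In Z/nZ every nonzero non-unit is a zero-divisor: explicitly, take b = 54/gcd = 6 ≠ 0 (mod 54); then 45·6 = 270 = 5·54, i.e. 45·6 ≡ 0 (mod 54). So 45 is a zero-divisor.

Final answer: YES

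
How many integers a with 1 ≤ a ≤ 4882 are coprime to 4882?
2440

The number of a ∈ {1, ..., 4882} with gcd(a, 4882) = 1 is by definition Euler's totient φ(4882). φ is multiplicative, with φ(p^e) = p^e − p^(e−1). Factorise 4882 = 2 · 2441. Then
  φ(4882) = (2 − 1) · (2441 − 1) = 1 · 2440 = 2440.
So there are 2440 such integers.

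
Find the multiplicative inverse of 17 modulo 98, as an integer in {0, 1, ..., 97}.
Apply the extended Euclidean algorithm to (98, 17), tracking rows (r, s, t) with s·98 + t·17 = r. Each division r_prev = q·r_cur + r_new produces the new row as (previous row) − q·(current row):
  row A: (98, 1, 0)   [1·98 + 0·17 = 98]
  row B: (17, 0, 1)   [0·98 + 1·17 = 17]
  98 = 5·17 + 13   → row C = row A − 5·row B = (13, 1, −5)   [check: 1·98 − 5·17 = 13]
  17 = 1·13 + 4   → row D = row B − 1·row C = (4, −1, 6)   [check: −1·98 + 6·17 = 4]
  13 = 3·4 + 1   → row E = row C − 3·row D = (1, 4, −23)   [check: 4·98 − 23·17 = 1]
  4 = 4·1 + 0   → remainder 0, stop. gcd = 1 (last nonzero row E).
The gcd is 1, so 17 is invertible mod 98. The last nonzero row gives 4·98 − 23·17 = 1, so t = −23. So 17^(−1) ≡ −23 ≡ 75 (mod 98). Verify: 17 · 75 = 1275 ≡ 1 (mod 98). ✓

Final answer: 17^(−1) ≡ 75 (mod 98)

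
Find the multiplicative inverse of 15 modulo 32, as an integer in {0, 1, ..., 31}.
Apply the extended Euclidean algorithm to (32, 15), tracking rows (r, s, t) with s·32 + t·15 = r. Each division r_prev = q·r_cur + r_new produces the new row as (previous row) − q·(current row):
  row A: (32, 1, 0)   [1·32 + 0·15 = 32]
  row B: (15, 0, 1)   [0·32 + 1·15 = 15]
  32 = 2·15 + 2   → row C = row A − 2·row B = (2, 1, −2)   [check: 1·32 − 2·15 = 2]
  15 = 7·2 + 1   → row D = row B − 7·row C = (1, −7, 15)   [check: −7·32 + 15·15 = 1]
  2 = 2·1 + 0   → remainder 0, stop. gcd = 1 (last nonzero row D).
The gcd is 1, so 15 is invertible mod 32. The last nonzero row gives −7·32 + 15·15 = 1, so t = 15. So 15^(−1) ≡ 15 (mod 32). Verify: 15 · 15 = 225 ≡ 1 (mod 32). ✓

Final answer: 15^(−1) ≡ 15 (mod 32)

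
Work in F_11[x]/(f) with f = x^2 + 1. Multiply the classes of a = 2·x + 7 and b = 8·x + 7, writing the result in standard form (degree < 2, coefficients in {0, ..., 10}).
Multiply as integer polynomials: a · b = 16·x^2 + 70·x + 49. Reducing coefficients mod 11: a · b ≡ 5·x^2 + 4·x + 5. Now divide by f(x) = x^2 + 1 in F_11[x], eliminating the leading term at each step:
  leading term 5·x^2: subtract (5)·f(x) = 5·x^2 + 5, leaving 4·x (coefficients mod 11)
The degree is now < 2, so this is the remainder. Hence a · b ≡ 4·x in F_11[x]/(f).

Final answer: a · b ≡ 4·x (mod f(x))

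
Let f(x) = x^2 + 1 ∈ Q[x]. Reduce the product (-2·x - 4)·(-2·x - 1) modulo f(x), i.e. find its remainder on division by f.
a · b ≡ 10·x (mod f(x))

First multiply in Q[x] without reducing: a · b = 4·x^2 + 10·x + 4. Now divide by f(x) = x^2 + 1, eliminating the leading term at each step:
  leading term 4·x^2: subtract (4)·f(x) = 4·x^2 + 4, leaving 10·x
The degree is now < 2, so this is the remainder. Hence a · b ≡ 10·x in Q[x]/(f).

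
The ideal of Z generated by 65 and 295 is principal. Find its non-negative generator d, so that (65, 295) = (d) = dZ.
In the PID Z, (a, b) is generated by gcd(a, b). Compute gcd(295, 65) with the extended Euclidean algorithm, tracking rows (r, s, t) with s·295 + t·65 = r:
  row A: (295, 1, 0)   [1·295 + 0·65 = 295]
  row B: (65, 0, 1)   [0·295 + 1·65 = 65]
  295 = 4·65 + 35   → row C = row A − 4·row B = (35, 1, −4)   [check: 1·295 − 4·65 = 35]
  65 = 1·35 + 30   → row D = row B − 1·row C = (30, −1, 5)   [check: −1·295 + 5·65 = 30]
  35 = 1·30 + 5   → row E = row C − 1·row D = (5, 2, −9)   [check: 2·295 − 9·65 = 5]
  30 = 6·5 + 0   → remainder 0, stop. gcd = 5 (last nonzero row E).
So gcd(65, 295) = 5, with Bézout identity 2·295 − 9·65 = 5. Containment (⊇): the Bézout identity exhibits 5 as an element of (65, 295), giving (5) ⊆ (65, 295). Containment (⊆): since 5 | 65 and 5 | 295 (65 = 5·13, 295 = 5·59), every Z-linear combination of 65 and 295 is divisible by 5, so (65, 295) ⊆ (5). Therefore (65, 295) = (5), d = 5.

Final answer: (65, 295) = (5); d = 5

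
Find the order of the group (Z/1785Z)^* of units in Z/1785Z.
|(Z/1785Z)^*| = 768

(Z/1785Z)^* consists of the classes a with gcd(a, 1785) = 1, so its order is φ(1785). φ is multiplicative, with φ(p^e) = p^e − p^(e−1). Factorise 1785 = 3 · 5 · 7 · 17. Then
  φ(1785) = (3 − 1) · (5 − 1) · (7 − 1) · (17 − 1) = 2 · 4 · 6 · 16 = 768.
Thus |(Z/1785Z)^*| = 768.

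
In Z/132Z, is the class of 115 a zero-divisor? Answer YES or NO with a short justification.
NO

gcd(115, 132) = 1, so 115 is a unit in Z/132Z (it has a multiplicative inverse). A unit cannot be a zero-divisor: if 115·b ≡ 0 then multiplying both sides by 115^(−1) gives b ≡ 0. So 115 is not a zero-divisor.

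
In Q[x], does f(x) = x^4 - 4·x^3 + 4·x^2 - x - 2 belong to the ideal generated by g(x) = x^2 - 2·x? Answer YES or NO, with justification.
NO

In Q[x] the ideal (g) consists of all multiples of g, so f ∈ (g) iff g | f, i.e. iff the remainder of f on division by g is 0. Divide f by g (g is monic, so eliminate the leading term of the running remainder at each step):
  leading term x^4: subtract (x^2)·g(x) = x^4 - 2·x^3, leaving -2·x^3 + 4·x^2 - x - 2
  leading term -2·x^3: subtract (-2·x)·g(x) = -2·x^3 + 4·x^2, leaving -x - 2
The remainder r(x) = -x - 2 ≠ 0 (and deg r < deg g), so g ∤ f, i.e. f ∉ (g).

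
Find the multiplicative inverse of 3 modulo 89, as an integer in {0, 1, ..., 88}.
3^(−1) ≡ 30 (mod 89)

Apply the extended Euclidean algorithm to (89, 3), tracking rows (r, s, t) with s·89 + t·3 = r. Each division r_prev = q·r_cur + r_new produces the new row as (previous row) − q·(current row):
  row A: (89, 1, 0)   [1·89 + 0·3 = 89]
  row B: (3, 0, 1)   [0·89 + 1·3 = 3]
  89 = 29·3 + 2   → row C = row A − 29·row B = (2, 1, −29)   [check: 1·89 − 29·3 = 2]
  3 = 1·2 + 1   → row D = row B − 1·row C = (1, −1, 30)   [check: −1·89 + 30·3 = 1]
  2 = 2·1 + 0   → remainder 0, stop. gcd = 1 (last nonzero row D).
The gcd is 1, so 3 is invertible mod 89. The last nonzero row gives −1·89 + 30·3 = 1, so t = 30. So 3^(−1) ≡ 30 (mod 89). Verify: 3 · 30 = 90 ≡ 1 (mod 89). ✓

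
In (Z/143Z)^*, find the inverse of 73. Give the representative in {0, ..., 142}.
73^(−1) ≡ 96 (mod 143)

Apply the extended Euclidean algorithm to (143, 73), tracking rows (r, s, t) with s·143 + t·73 = r. Each division r_prev = q·r_cur + r_new produces the new row as (previous row) − q·(current row):
  row A: (143, 1, 0)   [1·143 + 0·73 = 143]
  row B: (73, 0, 1)   [0·143 + 1·73 = 73]
  143 = 1·73 + 70   → row C = row A − 1·row B = (70, 1, −1)   [check: 1·143 − 1·73 = 70]
  73 = 1·70 + 3   → row D = row B − 1·row C = (3, −1, 2)   [check: −1·143 + 2·73 = 3]
  70 = 23·3 + 1   → row E = row C − 23·row D = (1, 24, −47)   [check: 24·143 − 47·73 = 1]
  3 = 3·1 + 0   → remainder 0, stop. gcd = 1 (last nonzero row E).
The gcd is 1, so 73 is invertible mod 143. The last nonzero row gives 24·143 − 47·73 = 1, so t = −47. So 73^(−1) ≡ −47 ≡ 96 (mod 143). Verify: 73 · 96 = 7008 ≡ 1 (mod 143). ✓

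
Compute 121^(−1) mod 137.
121^(−1) ≡ 77 (mod 137)

Apply the extended Euclidean algorithm to (137, 121), tracking rows (r, s, t) with s·137 + t·121 = r. Each division r_prev = q·r_cur + r_new produces the new row as (previous row) − q·(current row):
  row A: (137, 1, 0)   [1·137 + 0·121 = 137]
  row B: (121, 0, 1)   [0·137 + 1·121 = 121]
  137 = 1·121 + 16   → row C = row A − 1·row B = (16, 1, −1)   [check: 1·137 − 1·121 = 16]
  121 = 7·16 + 9   → row D = row B − 7·row C = (9, −7, 8)   [check: −7·137 + 8·121 = 9]
  16 = 1·9 + 7   → row E = row C − 1·row D = (7, 8, −9)   [check: 8·137 − 9·121 = 7]
  9 = 1·7 + 2   → row F = row D − 1·row E = (2, −15, 17)   [check: −15·137 + 17·121 = 2]
  7 = 3·2 + 1   → row G = row E − 3·row F = (1, 53, −60)   [check: 53·137 − 60·121 = 1]
  2 = 2·1 + 0   → remainder 0, stop. gcd = 1 (last nonzero row G).
The gcd is 1, so 121 is invertible mod 137. The last nonzero row gives 53·137 − 60·121 = 1, so t = −60. So 121^(−1) ≡ −60 ≡ 77 (mod 137). Verify: 121 · 77 = 9317 ≡ 1 (mod 137). ✓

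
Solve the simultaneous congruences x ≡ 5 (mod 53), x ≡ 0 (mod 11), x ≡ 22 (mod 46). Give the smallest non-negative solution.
The moduli 53, 11, 46 are pairwise coprime, so by the CRT there is a unique solution mod 53·11·46 = 26818.
Solve by successive substitution. Start with x ≡ 5 (mod 53).
  Combine with x ≡ 0 (mod 11): write x = 5 + 53·t and require 5 + 53·t ≡ 0 (mod 11), i.e. 53·t ≡ 0 − 5 ≡ 6 (mod 11). Since 53^(−1) ≡ 5 (mod 11) (53 ≡ 9 (mod 11)), t ≡ 5·6 ≡ 8 (mod 11). So x ≡ 5 + 53·8 = 429 (mod 583).
  Combine with x ≡ 22 (mod 46): write x = 429 + 583·t and require 429 + 583·t ≡ 22 (mod 46), i.e. 583·t ≡ 22 − 429 ≡ 7 (mod 46). Since 583^(−1) ≡ 3 (mod 46) (583 ≡ 31 (mod 46)), t ≡ 3·7 ≡ 21 (mod 46). So x ≡ 429 + 583·21 = 12672 (mod 26818).
Unique solution in [0, 26818): x = 12672.

Final answer: x ≡ 12672 (mod 26818); the representative in [0, 26818) is 12672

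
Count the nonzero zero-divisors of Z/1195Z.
Z/1195Z has 242 nonzero zero-divisors

In Z/1195Z each nonzero element is either a unit (gcd with 1195 is 1) or a zero-divisor (gcd > 1). The number of units is φ(1195): factorise 1195 = 5 · 239, so φ(1195) = (5 − 1) · (239 − 1) = 4 · 238 = 952. The nonzero elements number 1195 − 1 = 1194. Hence the nonzero zero-divisors number 1194 − 952 = 242.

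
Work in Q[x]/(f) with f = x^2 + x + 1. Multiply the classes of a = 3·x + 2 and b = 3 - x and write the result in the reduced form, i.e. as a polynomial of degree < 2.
First multiply in Q[x] without reducing: a · b = -3·x^2 + 7·x + 6. Now divide by f(x) = x^2 + x + 1, eliminating the leading term at each step:
  leading term -3·x^2: subtract (-3)·f(x) = -3·x^2 - 3·x - 3, leaving 10·x + 9
The degree is now < 2, so this is the remainder. Hence a · b ≡ 10·x + 9 in Q[x]/(f).

Final answer: a · b ≡ 10·x + 9 (mod f(x))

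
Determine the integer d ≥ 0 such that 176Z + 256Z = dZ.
(176, 256) = (16); d = 16

In the PID Z, (a, b) is generated by gcd(a, b). Compute gcd(256, 176) with the extended Euclidean algorithm, tracking rows (r, s, t) with s·256 + t·176 = r:
  row A: (256, 1, 0)   [1·256 + 0·176 = 256]
  row B: (176, 0, 1)   [0·256 + 1·176 = 176]
  256 = 1·176 + 80   → row C = row A − 1·row B = (80, 1, −1)   [check: 1·256 − 1·176 = 80]
  176 = 2·80 + 16   → row D = row B − 2·row C = (16, −2, 3)   [check: −2·256 + 3·176 = 16]
  80 = 5·16 + 0   → remainder 0, stop. gcd = 16 (last nonzero row D).
So gcd(176, 256) = 16, with Bézout identity −2·256 + 3·176 = 16. Containment (⊇): the Bézout identity exhibits 16 as an element of (176, 256), giving (16) ⊆ (176, 256). Containment (⊆): since 16 | 176 and 16 | 256 (176 = 16·11, 256 = 16·16), every Z-linear combination of 176 and 256 is divisible by 16, so (176, 256) ⊆ (16). Therefore (176, 256) = (16), d = 16.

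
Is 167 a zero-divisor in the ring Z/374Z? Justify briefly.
NO

gcd(167, 374) = 1, so 167 is a unit in Z/374Z (it has a multiplicative inverse). A unit cannot be a zero-divisor: if 167·b ≡ 0 then multiplying both sides by 167^(−1) gives b ≡ 0. So 167 is not a zero-divisor.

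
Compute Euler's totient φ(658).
φ is multiplicative, with φ(p^e) = p^e − p^(e−1). Factorise 658 = 2 · 7 · 47. Then
  φ(658) = (2 − 1) · (7 − 1) · (47 − 1) = 1 · 6 · 46 = 276.

Final answer: φ(658) = 276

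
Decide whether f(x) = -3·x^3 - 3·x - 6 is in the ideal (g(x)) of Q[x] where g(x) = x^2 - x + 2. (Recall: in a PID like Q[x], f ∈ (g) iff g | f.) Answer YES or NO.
YES

In Q[x] the ideal (g) consists of all multiples of g, so f ∈ (g) iff g | f, i.e. iff the remainder of f on division by g is 0. Divide f by g (g is monic, so eliminate the leading term of the running remainder at each step):
  leading term -3·x^3: subtract (-3·x)·g(x) = -3·x^3 + 3·x^2 - 6·x, leaving -3·x^2 + 3·x - 6
  leading term -3·x^2: subtract (-3)·g(x) = -3·x^2 + 3·x - 6, leaving 0
The remainder is 0, so f(x) = g(x) · h(x) with h(x) = -3·x - 3. Hence g | f, i.e. f ∈ (g).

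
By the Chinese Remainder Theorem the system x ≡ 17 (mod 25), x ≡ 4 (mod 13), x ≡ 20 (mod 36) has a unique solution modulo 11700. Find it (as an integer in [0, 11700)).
x ≡ 992 (mod 11700); the representative in [0, 11700) is 992

The moduli 25, 13, 36 are pairwise coprime, so by the CRT there is a unique solution mod 25·13·36 = 11700.
Solve by successive substitution. Start with x ≡ 17 (mod 25).
  Combine with x ≡ 4 (mod 13): write x = 17 + 25·t and require 17 + 25·t ≡ 4 (mod 13), i.e. 25·t ≡ 4 − 17 ≡ 0 (mod 13). Since 25^(−1) ≡ 12 (mod 13) (25 ≡ 12 (mod 13)), t ≡ 12·0 ≡ 0 (mod 13). So x ≡ 17 + 25·0 = 17 (mod 325).
  Combine with x ≡ 20 (mod 36): write x = 17 + 325·t and require 17 + 325·t ≡ 20 (mod 36), i.e. 325·t ≡ 20 − 17 ≡ 3 (mod 36). Since 325^(−1) ≡ 1 (mod 36) (325 ≡ 1 (mod 36)), t ≡ 1·3 ≡ 3 (mod 36). So x ≡ 17 + 325·3 = 992 (mod 11700).
Unique solution in [0, 11700): x = 992.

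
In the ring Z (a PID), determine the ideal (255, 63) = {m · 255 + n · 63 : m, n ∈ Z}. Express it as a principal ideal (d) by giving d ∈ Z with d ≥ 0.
In the PID Z, (a, b) is generated by gcd(a, b). Compute gcd(255, 63) with the extended Euclidean algorithm, tracking rows (r, s, t) with s·255 + t·63 = r:
  row A: (255, 1, 0)   [1·255 + 0·63 = 255]
  row B: (63, 0, 1)   [0·255 + 1·63 = 63]
  255 = 4·63 + 3   → row C = row A − 4·row B = (3, 1, −4)   [check: 1·255 − 4·63 = 3]
  63 = 21·3 + 0   → remainder 0, stop. gcd = 3 (last nonzero row C).
So gcd(255, 63) = 3, with Bézout identity 1·255 − 4·63 = 3. Containment (⊇): the Bézout identity exhibits 3 as an element of (255, 63), giving (3) ⊆ (255, 63). Containment (⊆): since 3 | 255 and 3 | 63 (255 = 3·85, 63 = 3·21), every Z-linear combination of 255 and 63 is divisible by 3, so (255, 63) ⊆ (3). Therefore (255, 63) = (3), d = 3.

Final answer: (255, 63) = (3); d = 3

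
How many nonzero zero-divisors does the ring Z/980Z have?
In Z/980Z each nonzero element is either a unit (gcd with 980 is 1) or a zero-divisor (gcd > 1). The number of units is φ(980): factorise 980 = 2^2 · 5 · 7^2, so φ(980) = (2^2 − 2^1) · (5 − 1) · (7^2 − 7^1) = 2 · 4 · 42 = 336. The nonzero elements number 980 − 1 = 979. Hence the nonzero zero-divisors number 979 − 336 = 643.

Final answer: Z/980Z has 643 nonzero zero-divisors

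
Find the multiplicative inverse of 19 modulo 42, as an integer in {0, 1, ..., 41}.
19^(−1) ≡ 31 (mod 42)

Apply the extended Euclidean algorithm to (42, 19), tracking rows (r, s, t) with s·42 + t·19 = r. Each division r_prev = q·r_cur + r_new produces the new row as (previous row) − q·(current row):
  row A: (42, 1, 0)   [1·42 + 0·19 = 42]
  row B: (19, 0, 1)   [0·42 + 1·19 = 19]
  42 = 2·19 + 4   → row C = row A − 2·row B = (4, 1, −2)   [check: 1·42 − 2·19 = 4]
  19 = 4·4 + 3   → row D = row B − 4·row C = (3, −4, 9)   [check: −4·42 + 9·19 = 3]
  4 = 1·3 + 1   → row E = row C − 1·row D = (1, 5, −11)   [check: 5·42 − 11·19 = 1]
  3 = 3·1 + 0   → remainder 0, stop. gcd = 1 (last nonzero row E).
The gcd is 1, so 19 is invertible mod 42. The last nonzero row gives 5·42 − 11·19 = 1, so t = −11. So 19^(−1) ≡ −11 ≡ 31 (mod 42). Verify: 19 · 31 = 589 ≡ 1 (mod 42). ✓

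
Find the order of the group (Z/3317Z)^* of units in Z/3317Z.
(Z/3317Z)^* consists of the classes a with gcd(a, 3317) = 1, so its order is φ(3317). φ is multiplicative, with φ(p^e) = p^e − p^(e−1). Factorise 3317 = 31 · 107. Then
  φ(3317) = (31 − 1) · (107 − 1) = 30 · 106 = 3180.
Thus |(Z/3317Z)^*| = 3180.

Final answer: |(Z/3317Z)^*| = 3180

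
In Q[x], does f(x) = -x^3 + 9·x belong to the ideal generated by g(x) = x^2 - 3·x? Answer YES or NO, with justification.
In Q[x] the ideal (g) consists of all multiples of g, so f ∈ (g) iff g | f, i.e. iff the remainder of f on division by g is 0. Divide f by g (g is monic, so eliminate the leading term of the running remainder at each step):
  leading term -x^3: subtract (-x)·g(x) = -x^3 + 3·x^2, leaving -3·x^2 + 9·x
  leading term -3·x^2: subtract (-3)·g(x) = -3·x^2 + 9·x, leaving 0
The remainder is 0, so f(x) = g(x) · h(x) with h(x) = -x - 3. Hence g | f, i.e. f ∈ (g).

Final answer: YES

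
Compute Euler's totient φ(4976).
φ is multiplicative, with φ(p^e) = p^e − p^(e−1). Factorise 4976 = 2^4 · 311. Then
  φ(4976) = (2^4 − 2^3) · (311 − 1) = 8 · 310 = 2480.

Final answer: φ(4976) = 2480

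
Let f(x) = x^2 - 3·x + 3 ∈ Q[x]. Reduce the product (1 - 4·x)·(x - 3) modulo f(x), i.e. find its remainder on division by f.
a · b ≡ x + 9 (mod f(x))

First multiply in Q[x] without reducing: a · b = -4·x^2 + 13·x - 3. Now divide by f(x) = x^2 - 3·x + 3, eliminating the leading term at each step:
  leading term -4·x^2: subtract (-4)·f(x) = -4·x^2 + 12·x - 12, leaving x + 9
The degree is now < 2, so this is the remainder. Hence a · b ≡ x + 9 in Q[x]/(f).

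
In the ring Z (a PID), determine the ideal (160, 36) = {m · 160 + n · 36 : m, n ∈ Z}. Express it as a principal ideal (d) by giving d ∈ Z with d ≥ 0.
(160, 36) = (4); d = 4

In the PID Z, (a, b) is generated by gcd(a, b). Compute gcd(160, 36) with the extended Euclidean algorithm, tracking rows (r, s, t) with s·160 + t·36 = r:
  row A: (160, 1, 0)   [1·160 + 0·36 = 160]
  row B: (36, 0, 1)   [0·160 + 1·36 = 36]
  160 = 4·36 + 16   → row C = row A − 4·row B = (16, 1, −4)   [check: 1·160 − 4·36 = 16]
  36 = 2·16 + 4   → row D = row B − 2·row C = (4, −2, 9)   [check: −2·160 + 9·36 = 4]
  16 = 4·4 + 0   → remainder 0, stop. gcd = 4 (last nonzero row D).
So gcd(160, 36) = 4, with Bézout identity −2·160 + 9·36 = 4. Containment (⊇): the Bézout identity exhibits 4 as an element of (160, 36), giving (4) ⊆ (160, 36). Containment (⊆): since 4 | 160 and 4 | 36 (160 = 4·40, 36 = 4·9), every Z-linear combination of 160 and 36 is divisible by 4, so (160, 36) ⊆ (4). Therefore (160, 36) = (4), d = 4.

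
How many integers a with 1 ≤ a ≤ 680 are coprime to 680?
The number of a ∈ {1, ..., 680} with gcd(a, 680) = 1 is by definition Euler's totient φ(680). φ is multiplicative, with φ(p^e) = p^e − p^(e−1). Factorise 680 = 2^3 · 5 · 17. Then
  φ(680) = (2^3 − 2^2) · (5 − 1) · (17 − 1) = 4 · 4 · 16 = 256.
So there are 256 such integers.

Final answer: 256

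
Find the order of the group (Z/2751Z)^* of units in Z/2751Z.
(Z/2751Z)^* consists of the classes a with gcd(a, 2751) = 1, so its order is φ(2751). φ is multiplicative, with φ(p^e) = p^e − p^(e−1). Factorise 2751 = 3 · 7 · 131. Then
  φ(2751) = (3 − 1) · (7 − 1) · (131 − 1) = 2 · 6 · 130 = 1560.
Thus |(Z/2751Z)^*| = 1560.

Final answer: |(Z/2751Z)^*| = 1560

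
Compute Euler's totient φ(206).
φ is multiplicative, with φ(p^e) = p^e − p^(e−1). Factorise 206 = 2 · 103. Then
  φ(206) = (2 − 1) · (103 − 1) = 1 · 102 = 102.

Final answer: φ(206) = 102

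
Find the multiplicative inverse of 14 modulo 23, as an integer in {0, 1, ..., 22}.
14^(−1) ≡ 5 (mod 23)

Apply the extended Euclidean algorithm to (23, 14), tracking rows (r, s, t) with s·23 + t·14 = r. Each division r_prev = q·r_cur + r_new produces the new row as (previous row) − q·(current row):
  row A: (23, 1, 0)   [1·23 + 0·14 = 23]
  row B: (14, 0, 1)   [0·23 + 1·14 = 14]
  23 = 1·14 + 9   → row C = row A − 1·row B = (9, 1, −1)   [check: 1·23 − 1·14 = 9]
  14 = 1·9 + 5   → row D = row B − 1·row C = (5, −1, 2)   [check: −1·23 + 2·14 = 5]
  9 = 1·5 + 4   → row E = row C − 1·row D = (4, 2, −3)   [check: 2·23 − 3·14 = 4]
  5 = 1·4 + 1   → row F = row D − 1·row E = (1, −3, 5)   [check: −3·23 + 5·14 = 1]
  4 = 4·1 + 0   → remainder 0, stop. gcd = 1 (last nonzero row F).
The gcd is 1, so 14 is invertible mod 23. The last nonzero row gives −3·23 + 5·14 = 1, so t = 5. So 14^(−1) ≡ 5 (mod 23). Verify: 14 · 5 = 70 ≡ 1 (mod 23). ✓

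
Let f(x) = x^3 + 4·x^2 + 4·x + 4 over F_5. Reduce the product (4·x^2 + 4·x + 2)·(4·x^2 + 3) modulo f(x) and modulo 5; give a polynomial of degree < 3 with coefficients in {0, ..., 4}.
Multiply as integer polynomials: a · b = 16·x^4 + 16·x^3 + 20·x^2 + 12·x + 6. Reducing coefficients mod 5: a · b ≡ x^4 + x^3 + 2·x + 1. Now divide by f(x) = x^3 + 4·x^2 + 4·x + 4 in F_5[x], eliminating the leading term at each step:
  leading term x^4: subtract (x)·f(x) = x^4 + 4·x^3 + 4·x^2 + 4·x, leaving 2·x^3 + x^2 + 3·x + 1 (coefficients mod 5)
  leading term 2·x^3: subtract (2)·f(x) = 2·x^3 + 3·x^2 + 3·x + 3, leaving 3·x^2 + 3 (coefficients mod 5)
The degree is now < 3, so this is the remainder. Hence a · b ≡ 3·x^2 + 3 in F_5[x]/(f).

Final answer: a · b ≡ 3·x^2 + 3 (mod f(x))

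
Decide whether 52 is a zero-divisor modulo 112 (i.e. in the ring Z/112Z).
gcd(52, 112) = 4 > 1, so 52 is not a unit in Z/112Z. In Z/nZ every nonzero non-unit is a zero-divisor: explicitly, take b = 112/gcd = 28 ≠ 0 (mod 112); then 52·28 = 1456 = 13·112, i.e. 52·28 ≡ 0 (mod 112). So 52 is a zero-divisor.

Final answer: YES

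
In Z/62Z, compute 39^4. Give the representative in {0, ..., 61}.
Use repeated squaring. Binary(4) = 100. Walk through the bits of the exponent 4 left-to-right: at each bit after the leading one, square the running value, then multiply by 39 if the bit is 1 (always reducing mod 62):
  bit 1 = 1 (leading): start with 39.
  bit 2 = 0: square 39^2 = 1521 ≡ 33 (mod 62).
  bit 3 = 0: square 33^2 = 1089 ≡ 35 (mod 62).
Final value: 39^4 ≡ 35 (mod 62).

Final answer: 35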